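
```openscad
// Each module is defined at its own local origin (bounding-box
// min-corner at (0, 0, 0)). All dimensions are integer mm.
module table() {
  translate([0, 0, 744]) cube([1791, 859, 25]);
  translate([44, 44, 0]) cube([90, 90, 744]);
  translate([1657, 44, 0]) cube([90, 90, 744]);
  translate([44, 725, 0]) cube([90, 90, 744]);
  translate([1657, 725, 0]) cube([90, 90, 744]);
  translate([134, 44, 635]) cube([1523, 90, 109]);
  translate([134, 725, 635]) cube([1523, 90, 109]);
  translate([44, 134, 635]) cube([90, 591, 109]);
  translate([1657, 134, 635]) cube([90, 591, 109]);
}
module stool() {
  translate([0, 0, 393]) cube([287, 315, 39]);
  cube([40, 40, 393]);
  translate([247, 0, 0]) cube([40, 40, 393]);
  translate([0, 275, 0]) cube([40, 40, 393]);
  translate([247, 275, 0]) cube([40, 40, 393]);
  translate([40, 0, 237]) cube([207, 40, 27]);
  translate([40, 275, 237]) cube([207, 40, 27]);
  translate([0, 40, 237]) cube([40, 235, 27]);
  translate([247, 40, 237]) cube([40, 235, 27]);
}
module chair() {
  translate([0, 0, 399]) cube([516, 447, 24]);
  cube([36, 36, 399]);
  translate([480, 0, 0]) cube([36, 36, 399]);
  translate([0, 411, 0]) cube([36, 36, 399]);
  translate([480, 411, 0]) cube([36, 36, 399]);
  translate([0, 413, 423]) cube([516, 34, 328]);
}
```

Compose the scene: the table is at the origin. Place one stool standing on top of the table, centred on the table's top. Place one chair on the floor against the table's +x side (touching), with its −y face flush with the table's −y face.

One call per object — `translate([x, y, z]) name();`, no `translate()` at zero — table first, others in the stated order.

table();
translate([752, 272, 769]) stool();
translate([1791, 0, 0]) chair();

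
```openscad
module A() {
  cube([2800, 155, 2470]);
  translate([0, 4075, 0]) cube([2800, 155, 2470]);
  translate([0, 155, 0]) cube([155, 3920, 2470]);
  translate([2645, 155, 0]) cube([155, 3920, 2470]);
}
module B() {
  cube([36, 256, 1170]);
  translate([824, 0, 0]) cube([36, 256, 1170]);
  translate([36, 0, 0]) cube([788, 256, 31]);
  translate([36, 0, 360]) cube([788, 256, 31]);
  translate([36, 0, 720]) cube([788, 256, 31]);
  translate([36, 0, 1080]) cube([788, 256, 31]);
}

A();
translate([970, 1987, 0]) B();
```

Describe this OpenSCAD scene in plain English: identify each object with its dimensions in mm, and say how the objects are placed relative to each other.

A is the wall frame of a small rectangular building: four walls, each 2470 mm tall and 155 mm thick, enclosing a footprint 2800 mm (x) by 4230 mm (y) outside-to-outside, with no floor or roof. The front and back walls (the −y and +y sides) span the full width; the two side walls fit between them.

B is a bookshelf 860 mm wide overall, 256 mm deep and 1170 mm tall. The two sides are 36 mm thick vertical panels. 4 horizontal shelves of 31 mm thickness span between the inner faces of the sides; the lowest shelf sits on the floor and shelves are stacked with a clear vertical gap of 329 mm between each pair.

The bookshelf sits inside the house frame, centred.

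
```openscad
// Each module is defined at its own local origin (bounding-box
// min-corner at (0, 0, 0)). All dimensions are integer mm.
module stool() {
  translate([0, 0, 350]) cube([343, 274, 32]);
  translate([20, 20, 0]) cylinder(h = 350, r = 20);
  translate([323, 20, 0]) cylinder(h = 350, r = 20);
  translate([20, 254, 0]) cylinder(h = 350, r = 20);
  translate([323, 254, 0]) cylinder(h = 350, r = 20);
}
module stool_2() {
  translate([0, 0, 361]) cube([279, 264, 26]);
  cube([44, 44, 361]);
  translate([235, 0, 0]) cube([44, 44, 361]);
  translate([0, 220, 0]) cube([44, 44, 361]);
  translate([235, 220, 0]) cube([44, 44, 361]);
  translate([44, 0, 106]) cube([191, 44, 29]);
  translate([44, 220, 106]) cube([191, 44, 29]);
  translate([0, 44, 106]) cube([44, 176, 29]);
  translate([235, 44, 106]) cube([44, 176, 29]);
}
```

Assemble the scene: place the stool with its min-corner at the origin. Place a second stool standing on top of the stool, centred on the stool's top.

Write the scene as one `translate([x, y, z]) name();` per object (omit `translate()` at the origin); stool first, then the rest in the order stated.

stool();
translate([32, 5, 382]) stool_2();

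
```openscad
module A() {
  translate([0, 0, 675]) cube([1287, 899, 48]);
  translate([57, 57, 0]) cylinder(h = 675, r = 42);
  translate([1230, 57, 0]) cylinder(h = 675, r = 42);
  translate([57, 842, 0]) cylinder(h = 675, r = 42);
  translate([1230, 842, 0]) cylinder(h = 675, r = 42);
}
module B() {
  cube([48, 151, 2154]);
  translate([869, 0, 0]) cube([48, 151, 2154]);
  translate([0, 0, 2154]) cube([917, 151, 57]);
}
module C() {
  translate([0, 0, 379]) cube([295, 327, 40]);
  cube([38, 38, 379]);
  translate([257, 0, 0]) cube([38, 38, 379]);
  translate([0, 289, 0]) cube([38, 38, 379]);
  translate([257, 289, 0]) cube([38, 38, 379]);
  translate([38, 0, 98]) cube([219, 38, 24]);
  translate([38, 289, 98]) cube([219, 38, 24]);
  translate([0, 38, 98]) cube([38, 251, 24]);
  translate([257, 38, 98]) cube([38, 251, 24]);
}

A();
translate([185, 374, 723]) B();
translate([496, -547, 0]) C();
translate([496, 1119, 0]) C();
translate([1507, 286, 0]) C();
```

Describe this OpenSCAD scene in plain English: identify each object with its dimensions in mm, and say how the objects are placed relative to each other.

A is a rectangular dining table. The top is 1287×899×48 mm with its upper surface at z = 723 mm. It stands on four round legs of 84 mm diameter, each leg's bounding box inset 15 mm from the nearest pair of top edges, running from the floor to the underside of the top.

B is a rectangular door frame: two vertical jambs of 48×151 mm section, 2154 mm tall, with a clear opening 821 mm wide between their inner faces. A header 57 mm tall and 151 mm deep lies on top of the jambs and spans the full outside width.

C is a four-legged stool. The seat is 295×327 mm, 40 mm thick, top at z = 419 mm. It stands on four square legs, each 38×38 mm in cross-section, from z = 0 to the seat underside, each flush with a corner of the seat. Four stretchers, 38 mm wide and 24 mm tall, connect adjacent legs with their undersides at z = 98 mm, each running between the inner faces of the legs it joins and aligned with the legs' outer faces on the other axis.

The door frame is on top of the table, centred. Three stools sit around the table at the −y, +y, +x sides.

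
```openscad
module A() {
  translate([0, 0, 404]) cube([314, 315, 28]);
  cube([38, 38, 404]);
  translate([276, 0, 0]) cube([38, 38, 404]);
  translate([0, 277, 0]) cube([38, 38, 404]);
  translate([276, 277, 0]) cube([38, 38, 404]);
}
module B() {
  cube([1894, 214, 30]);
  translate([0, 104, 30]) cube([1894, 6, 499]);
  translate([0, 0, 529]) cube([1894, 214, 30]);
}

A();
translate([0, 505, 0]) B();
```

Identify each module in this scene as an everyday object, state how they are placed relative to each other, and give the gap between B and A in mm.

A is a stool. B is an I-beam. The I-beam is on the floor beside the stool on its +y side. The gap between the I-beam and the stool is 190 mm.

The I-beam's nearest face is 190 mm from the stool's +y face.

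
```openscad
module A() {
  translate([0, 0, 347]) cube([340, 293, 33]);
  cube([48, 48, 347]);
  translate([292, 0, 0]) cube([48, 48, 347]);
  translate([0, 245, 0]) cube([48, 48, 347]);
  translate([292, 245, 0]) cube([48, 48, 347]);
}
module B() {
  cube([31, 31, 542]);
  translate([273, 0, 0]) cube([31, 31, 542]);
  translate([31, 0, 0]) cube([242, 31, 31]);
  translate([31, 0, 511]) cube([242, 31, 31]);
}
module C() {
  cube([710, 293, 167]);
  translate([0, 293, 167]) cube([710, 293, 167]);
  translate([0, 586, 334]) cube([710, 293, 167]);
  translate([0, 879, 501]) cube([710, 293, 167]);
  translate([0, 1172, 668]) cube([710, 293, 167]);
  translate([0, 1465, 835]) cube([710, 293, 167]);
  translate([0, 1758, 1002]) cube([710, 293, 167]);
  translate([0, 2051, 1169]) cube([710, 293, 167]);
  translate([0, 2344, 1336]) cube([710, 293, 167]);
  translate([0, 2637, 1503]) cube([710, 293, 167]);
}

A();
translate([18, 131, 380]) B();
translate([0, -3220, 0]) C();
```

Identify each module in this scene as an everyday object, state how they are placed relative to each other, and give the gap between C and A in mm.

A is a stool. B is a picture frame. C is a staircase. The picture frame is on top of the stool, centred. The staircase is on the floor beside the stool on its −y side. The gap between the staircase and the stool is 290 mm.

The staircase's nearest face is 290 mm from the stool's −y face.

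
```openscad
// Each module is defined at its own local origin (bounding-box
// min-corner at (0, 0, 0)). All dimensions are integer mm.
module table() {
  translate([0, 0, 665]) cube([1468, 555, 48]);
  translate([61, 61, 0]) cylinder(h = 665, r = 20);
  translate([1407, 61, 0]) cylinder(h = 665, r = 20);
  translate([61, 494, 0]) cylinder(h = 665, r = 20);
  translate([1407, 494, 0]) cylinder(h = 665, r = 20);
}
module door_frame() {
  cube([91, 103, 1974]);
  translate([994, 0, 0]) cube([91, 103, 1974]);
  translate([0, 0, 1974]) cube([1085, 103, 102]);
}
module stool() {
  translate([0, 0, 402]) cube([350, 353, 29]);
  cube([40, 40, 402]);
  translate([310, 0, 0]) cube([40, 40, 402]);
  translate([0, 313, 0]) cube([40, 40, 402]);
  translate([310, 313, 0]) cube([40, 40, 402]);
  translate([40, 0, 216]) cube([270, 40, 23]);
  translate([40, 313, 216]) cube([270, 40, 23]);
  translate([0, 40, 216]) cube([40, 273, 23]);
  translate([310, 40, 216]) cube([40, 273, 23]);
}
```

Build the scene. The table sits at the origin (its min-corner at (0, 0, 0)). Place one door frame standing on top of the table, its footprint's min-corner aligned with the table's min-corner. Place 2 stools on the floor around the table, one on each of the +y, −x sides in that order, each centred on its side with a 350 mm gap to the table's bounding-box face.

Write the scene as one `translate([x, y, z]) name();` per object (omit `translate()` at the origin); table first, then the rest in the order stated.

table();
translate([0, 0, 713]) door_frame();
translate([559, 905, 0]) stool();
translate([-700, 101, 0]) stool();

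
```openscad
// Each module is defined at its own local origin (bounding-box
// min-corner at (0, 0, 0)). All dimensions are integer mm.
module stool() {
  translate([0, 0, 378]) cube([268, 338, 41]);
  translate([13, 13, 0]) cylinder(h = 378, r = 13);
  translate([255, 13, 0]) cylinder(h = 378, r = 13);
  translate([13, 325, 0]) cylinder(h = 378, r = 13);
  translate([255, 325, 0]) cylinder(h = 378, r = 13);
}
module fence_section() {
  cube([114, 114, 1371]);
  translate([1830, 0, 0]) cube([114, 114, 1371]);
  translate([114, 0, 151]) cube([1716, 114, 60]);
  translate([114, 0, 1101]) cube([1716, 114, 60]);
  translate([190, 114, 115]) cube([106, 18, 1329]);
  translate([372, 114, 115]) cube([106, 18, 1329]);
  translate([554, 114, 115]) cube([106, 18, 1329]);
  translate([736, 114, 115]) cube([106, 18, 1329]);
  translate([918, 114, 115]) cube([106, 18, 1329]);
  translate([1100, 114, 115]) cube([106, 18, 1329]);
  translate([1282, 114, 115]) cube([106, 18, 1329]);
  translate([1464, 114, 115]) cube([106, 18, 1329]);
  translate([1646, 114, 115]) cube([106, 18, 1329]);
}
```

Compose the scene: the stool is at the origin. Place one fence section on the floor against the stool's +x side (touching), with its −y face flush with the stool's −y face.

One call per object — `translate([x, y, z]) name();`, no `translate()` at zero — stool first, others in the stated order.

stool();
translate([268, 0, 0]) fence_section();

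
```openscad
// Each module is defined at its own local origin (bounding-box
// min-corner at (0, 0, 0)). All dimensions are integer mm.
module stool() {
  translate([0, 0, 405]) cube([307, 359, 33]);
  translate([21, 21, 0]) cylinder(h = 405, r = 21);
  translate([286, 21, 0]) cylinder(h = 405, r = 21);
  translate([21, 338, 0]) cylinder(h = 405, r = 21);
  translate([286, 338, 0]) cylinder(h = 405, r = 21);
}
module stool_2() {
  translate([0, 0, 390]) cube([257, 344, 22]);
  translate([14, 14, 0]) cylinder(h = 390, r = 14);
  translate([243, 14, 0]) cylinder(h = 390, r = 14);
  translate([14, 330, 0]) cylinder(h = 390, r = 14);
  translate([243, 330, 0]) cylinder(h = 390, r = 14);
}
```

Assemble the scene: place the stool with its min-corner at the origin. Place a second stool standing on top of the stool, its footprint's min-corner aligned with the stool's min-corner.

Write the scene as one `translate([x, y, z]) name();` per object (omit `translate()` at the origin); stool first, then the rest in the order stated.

stool();
translate([0, 0, 438]) stool_2();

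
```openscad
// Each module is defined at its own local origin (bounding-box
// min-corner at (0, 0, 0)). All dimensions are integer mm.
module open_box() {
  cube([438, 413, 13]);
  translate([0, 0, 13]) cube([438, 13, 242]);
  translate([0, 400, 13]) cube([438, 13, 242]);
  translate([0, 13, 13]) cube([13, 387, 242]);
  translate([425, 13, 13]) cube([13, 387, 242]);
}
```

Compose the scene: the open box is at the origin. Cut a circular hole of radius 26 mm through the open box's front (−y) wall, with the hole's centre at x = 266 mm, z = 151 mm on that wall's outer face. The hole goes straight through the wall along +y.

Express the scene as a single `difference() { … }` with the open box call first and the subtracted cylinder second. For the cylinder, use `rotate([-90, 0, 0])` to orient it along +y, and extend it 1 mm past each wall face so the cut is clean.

difference() {
  open_box();
  translate([266, -1, 151]) rotate([-90, 0, 0]) cylinder(h = 15, r = 26);
}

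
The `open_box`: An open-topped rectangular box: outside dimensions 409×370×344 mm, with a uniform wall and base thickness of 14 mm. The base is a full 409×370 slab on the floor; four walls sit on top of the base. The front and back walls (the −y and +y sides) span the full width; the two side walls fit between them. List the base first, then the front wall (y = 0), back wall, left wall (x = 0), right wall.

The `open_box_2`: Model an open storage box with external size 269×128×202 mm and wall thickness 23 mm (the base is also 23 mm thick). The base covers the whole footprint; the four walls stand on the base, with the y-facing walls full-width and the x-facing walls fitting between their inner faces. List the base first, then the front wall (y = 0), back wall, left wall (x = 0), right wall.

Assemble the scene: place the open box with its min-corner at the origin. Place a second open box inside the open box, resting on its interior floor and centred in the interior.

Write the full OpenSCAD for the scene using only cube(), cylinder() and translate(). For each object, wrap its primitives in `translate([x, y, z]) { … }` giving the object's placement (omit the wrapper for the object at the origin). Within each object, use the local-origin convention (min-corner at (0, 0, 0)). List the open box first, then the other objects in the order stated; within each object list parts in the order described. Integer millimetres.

cube([409, 370, 14]);
translate([0, 0, 14]) cube([409, 14, 330]);
translate([0, 356, 14]) cube([409, 14, 330]);
translate([0, 14, 14]) cube([14, 342, 330]);
translate([395, 14, 14]) cube([14, 342, 330]);
translate([70, 121, 14]) {
  cube([269, 128, 23]);
  translate([0, 0, 23]) cube([269, 23, 179]);
  translate([0, 105, 23]) cube([269, 23, 179]);
  translate([0, 23, 23]) cube([23, 82, 179]);
  translate([246, 23, 23]) cube([23, 82, 179]);
}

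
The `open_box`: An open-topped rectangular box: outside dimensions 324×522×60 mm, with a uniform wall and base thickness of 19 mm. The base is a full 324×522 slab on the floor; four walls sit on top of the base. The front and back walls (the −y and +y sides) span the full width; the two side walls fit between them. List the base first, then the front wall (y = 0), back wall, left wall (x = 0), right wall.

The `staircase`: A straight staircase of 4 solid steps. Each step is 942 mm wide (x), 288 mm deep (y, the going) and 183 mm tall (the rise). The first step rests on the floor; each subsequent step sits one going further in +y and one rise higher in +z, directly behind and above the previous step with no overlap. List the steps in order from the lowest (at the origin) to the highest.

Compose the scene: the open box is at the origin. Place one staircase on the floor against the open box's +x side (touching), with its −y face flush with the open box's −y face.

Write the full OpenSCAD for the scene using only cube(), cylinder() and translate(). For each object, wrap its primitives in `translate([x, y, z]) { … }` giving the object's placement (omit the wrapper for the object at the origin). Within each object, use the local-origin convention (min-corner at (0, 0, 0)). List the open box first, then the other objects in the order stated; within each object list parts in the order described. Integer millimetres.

cube([324, 522, 19]);
translate([0, 0, 19]) cube([324, 19, 41]);
translate([0, 503, 19]) cube([324, 19, 41]);
translate([0, 19, 19]) cube([19, 484, 41]);
translate([305, 19, 19]) cube([19, 484, 41]);
translate([324, 0, 0]) {
  cube([942, 288, 183]);
  translate([0, 288, 183]) cube([942, 288, 183]);
  translate([0, 576, 366]) cube([942, 288, 183]);
  translate([0, 864, 549]) cube([942, 288, 183]);
}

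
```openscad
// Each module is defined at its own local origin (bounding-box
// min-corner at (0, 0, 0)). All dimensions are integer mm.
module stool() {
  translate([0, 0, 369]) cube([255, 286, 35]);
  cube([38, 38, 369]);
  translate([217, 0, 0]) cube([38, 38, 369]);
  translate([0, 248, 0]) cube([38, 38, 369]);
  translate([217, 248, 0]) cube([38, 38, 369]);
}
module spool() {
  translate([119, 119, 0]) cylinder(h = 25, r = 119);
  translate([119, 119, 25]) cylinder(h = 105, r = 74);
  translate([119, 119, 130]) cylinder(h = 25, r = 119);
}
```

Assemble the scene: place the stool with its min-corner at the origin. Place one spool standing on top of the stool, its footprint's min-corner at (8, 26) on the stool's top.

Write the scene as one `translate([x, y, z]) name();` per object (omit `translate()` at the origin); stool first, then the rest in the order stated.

stool();
translate([8, 26, 404]) spool();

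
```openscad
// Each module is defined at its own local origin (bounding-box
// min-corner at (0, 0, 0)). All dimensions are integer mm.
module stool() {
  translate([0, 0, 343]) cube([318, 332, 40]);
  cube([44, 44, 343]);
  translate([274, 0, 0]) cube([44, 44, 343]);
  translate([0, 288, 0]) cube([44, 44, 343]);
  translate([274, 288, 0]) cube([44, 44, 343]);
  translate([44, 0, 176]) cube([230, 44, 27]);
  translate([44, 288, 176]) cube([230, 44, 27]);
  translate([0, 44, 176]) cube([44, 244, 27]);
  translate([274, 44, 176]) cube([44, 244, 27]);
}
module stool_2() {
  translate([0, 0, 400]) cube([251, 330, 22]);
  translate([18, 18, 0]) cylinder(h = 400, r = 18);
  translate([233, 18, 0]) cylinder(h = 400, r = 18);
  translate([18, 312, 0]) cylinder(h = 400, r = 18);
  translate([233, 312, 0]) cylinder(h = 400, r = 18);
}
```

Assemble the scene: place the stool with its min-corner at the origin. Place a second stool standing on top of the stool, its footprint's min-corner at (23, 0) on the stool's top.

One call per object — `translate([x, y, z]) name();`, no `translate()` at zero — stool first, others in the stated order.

stool();
translate([23, 0, 383]) stool_2();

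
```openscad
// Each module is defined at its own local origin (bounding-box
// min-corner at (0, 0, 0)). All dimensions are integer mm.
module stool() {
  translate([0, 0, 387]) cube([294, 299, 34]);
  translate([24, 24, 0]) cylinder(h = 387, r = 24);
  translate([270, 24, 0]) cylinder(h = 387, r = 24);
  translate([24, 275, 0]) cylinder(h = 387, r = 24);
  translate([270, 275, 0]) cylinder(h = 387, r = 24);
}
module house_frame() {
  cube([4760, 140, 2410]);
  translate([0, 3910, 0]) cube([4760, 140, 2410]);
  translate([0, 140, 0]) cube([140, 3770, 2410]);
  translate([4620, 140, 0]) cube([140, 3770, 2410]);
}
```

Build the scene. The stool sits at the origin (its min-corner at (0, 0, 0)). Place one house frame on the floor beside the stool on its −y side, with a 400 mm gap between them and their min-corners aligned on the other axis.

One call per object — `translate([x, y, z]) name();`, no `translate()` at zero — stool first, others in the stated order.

stool();
translate([0, -4450, 0]) house_frame();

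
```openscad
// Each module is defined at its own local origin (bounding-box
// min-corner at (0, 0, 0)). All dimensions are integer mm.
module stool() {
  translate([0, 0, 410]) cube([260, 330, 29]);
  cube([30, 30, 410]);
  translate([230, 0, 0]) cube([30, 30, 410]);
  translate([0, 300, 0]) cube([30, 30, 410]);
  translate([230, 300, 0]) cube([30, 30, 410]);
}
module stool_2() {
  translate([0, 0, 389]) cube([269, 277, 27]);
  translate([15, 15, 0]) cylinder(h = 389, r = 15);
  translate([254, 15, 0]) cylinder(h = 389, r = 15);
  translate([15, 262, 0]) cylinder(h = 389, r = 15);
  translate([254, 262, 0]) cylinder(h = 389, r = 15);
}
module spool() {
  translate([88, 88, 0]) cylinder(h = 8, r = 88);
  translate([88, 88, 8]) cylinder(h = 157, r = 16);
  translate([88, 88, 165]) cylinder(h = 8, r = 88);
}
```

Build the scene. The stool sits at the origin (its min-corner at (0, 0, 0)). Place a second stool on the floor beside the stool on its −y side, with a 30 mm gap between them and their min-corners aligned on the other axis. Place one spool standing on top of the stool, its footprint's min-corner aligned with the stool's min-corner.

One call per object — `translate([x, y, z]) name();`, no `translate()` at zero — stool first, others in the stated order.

stool();
translate([0, -307, 0]) stool_2();
translate([0, 0, 439]) spool();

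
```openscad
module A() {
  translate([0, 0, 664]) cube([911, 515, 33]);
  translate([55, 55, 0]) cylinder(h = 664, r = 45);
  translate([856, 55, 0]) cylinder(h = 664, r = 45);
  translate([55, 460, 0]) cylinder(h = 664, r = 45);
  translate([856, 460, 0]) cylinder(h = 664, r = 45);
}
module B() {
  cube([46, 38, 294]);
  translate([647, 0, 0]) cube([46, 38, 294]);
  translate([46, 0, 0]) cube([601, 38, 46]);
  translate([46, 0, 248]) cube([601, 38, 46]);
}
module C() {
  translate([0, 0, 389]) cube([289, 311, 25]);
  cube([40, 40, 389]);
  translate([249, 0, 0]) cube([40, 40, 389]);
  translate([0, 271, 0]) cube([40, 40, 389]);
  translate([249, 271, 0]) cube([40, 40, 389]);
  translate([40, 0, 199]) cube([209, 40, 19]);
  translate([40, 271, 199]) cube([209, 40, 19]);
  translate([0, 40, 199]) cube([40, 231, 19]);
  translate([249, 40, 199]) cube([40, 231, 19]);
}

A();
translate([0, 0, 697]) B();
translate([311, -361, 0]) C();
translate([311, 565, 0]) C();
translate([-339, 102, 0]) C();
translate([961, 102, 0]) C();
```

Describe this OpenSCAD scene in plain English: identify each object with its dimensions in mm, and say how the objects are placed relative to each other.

A is a rectangular dining table. The top is 911×515×33 mm with its upper surface at z = 697 mm. It stands on four round legs of 90 mm diameter, each leg's bounding box inset 10 mm from the nearest pair of top edges, running from the floor to the underside of the top.

B is a rectangular picture frame lying in the x–z plane (depth along y). The opening is 601 mm wide (x) by 202 mm tall (z), surrounded by a border 46 mm wide on all four sides. The frame is 38 mm deep and is made of two full-height vertical stiles with two horizontal rails fitted between them.

C is a four-legged stool. The seat is 289×311 mm, 25 mm thick, top at z = 414 mm. It stands on four square legs, each 40×40 mm in cross-section, from z = 0 to the seat underside, each flush with a corner of the seat. Four stretchers, 40 mm wide and 19 mm tall, connect adjacent legs with their undersides at z = 199 mm, each running between the inner faces of the legs it joins and aligned with the legs' outer faces on the other axis.

The picture frame is on top of the table. Four stools sit around the table at the −y, +y, −x, +x sides.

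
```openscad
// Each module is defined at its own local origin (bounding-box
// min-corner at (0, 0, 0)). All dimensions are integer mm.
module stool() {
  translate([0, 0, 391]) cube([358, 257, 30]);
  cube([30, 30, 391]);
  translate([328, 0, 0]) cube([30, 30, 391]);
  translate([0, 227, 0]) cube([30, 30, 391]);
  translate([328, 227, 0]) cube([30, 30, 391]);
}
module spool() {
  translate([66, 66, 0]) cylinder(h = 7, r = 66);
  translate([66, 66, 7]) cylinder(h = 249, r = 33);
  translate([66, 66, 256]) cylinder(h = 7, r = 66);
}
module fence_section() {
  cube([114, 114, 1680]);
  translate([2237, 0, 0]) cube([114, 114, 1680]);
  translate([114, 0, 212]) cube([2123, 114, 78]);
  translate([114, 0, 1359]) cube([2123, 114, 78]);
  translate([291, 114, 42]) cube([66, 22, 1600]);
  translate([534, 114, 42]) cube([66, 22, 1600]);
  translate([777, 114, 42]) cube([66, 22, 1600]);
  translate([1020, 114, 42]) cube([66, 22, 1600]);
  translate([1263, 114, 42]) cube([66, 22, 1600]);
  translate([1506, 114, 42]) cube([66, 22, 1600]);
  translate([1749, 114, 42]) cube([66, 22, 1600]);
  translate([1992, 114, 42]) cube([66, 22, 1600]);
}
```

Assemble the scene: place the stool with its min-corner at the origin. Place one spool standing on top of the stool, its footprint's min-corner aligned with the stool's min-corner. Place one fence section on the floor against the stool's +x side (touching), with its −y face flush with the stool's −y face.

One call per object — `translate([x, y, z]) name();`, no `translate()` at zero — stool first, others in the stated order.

stool();
translate([0, 0, 421]) spool();
translate([358, 0, 0]) fence_section();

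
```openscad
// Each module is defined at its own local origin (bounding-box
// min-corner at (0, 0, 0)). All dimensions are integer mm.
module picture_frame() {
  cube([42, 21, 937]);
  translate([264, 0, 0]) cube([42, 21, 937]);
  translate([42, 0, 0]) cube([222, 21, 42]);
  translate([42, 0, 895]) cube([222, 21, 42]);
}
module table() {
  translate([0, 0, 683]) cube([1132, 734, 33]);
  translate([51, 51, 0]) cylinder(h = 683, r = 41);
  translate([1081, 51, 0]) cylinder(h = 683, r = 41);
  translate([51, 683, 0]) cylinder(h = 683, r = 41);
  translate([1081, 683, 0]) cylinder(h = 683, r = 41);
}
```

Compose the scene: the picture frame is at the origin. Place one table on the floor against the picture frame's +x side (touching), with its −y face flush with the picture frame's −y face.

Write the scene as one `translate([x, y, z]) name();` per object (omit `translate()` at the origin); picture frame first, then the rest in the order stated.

picture_frame();
translate([306, 0, 0]) table();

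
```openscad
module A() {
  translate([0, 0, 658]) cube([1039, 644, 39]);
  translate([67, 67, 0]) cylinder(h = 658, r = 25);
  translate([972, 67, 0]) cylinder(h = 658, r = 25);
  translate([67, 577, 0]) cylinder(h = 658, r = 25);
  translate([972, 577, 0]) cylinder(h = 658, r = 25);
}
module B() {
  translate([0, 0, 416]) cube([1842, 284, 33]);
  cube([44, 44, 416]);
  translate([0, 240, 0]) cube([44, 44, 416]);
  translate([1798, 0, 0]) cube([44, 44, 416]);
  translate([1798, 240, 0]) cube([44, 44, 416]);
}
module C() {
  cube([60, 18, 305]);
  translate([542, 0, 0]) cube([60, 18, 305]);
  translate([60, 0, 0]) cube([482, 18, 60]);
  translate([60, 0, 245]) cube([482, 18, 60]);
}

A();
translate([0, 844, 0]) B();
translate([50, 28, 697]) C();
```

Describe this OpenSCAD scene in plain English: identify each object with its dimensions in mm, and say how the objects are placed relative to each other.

A is a table: top 1039 mm (x) × 644 mm (y), 39 mm thick, upper face at z = 697 mm, on four round legs of 50 mm diameter, each leg's bounding box inset 42 mm from the nearest pair of top edges, running from z = 0 to the bottom of the top.

B is a bench: a 1842×284 mm seat slab, 33 mm thick, top at z = 449 mm, on four 44×44 mm square legs flush with the seat corners and standing on z = 0.

C is a rectangular picture frame lying in the x–z plane (depth along y). The opening is 482 mm wide (x) by 185 mm tall (z), surrounded by a border 60 mm wide on all four sides. The frame is 18 mm deep and is made of two full-height vertical stiles with two horizontal rails fitted between them.

The bench is on the floor beside the table on its +y side. The picture frame is on top of the table.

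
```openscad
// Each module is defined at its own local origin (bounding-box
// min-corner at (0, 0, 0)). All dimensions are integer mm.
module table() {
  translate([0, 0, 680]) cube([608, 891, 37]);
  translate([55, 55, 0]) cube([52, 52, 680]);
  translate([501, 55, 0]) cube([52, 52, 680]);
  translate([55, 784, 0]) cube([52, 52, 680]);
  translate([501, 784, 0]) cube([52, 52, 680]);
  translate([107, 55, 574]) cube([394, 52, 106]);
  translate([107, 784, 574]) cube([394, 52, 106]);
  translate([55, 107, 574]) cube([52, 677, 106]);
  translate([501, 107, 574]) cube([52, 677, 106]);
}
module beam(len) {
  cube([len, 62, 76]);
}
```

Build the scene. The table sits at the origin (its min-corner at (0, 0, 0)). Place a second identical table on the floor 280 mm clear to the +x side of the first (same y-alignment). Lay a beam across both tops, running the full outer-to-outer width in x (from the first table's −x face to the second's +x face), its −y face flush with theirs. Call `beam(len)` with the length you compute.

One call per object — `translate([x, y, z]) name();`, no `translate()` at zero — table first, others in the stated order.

table();
translate([888, 0, 0]) table();
translate([0, 0, 717]) beam(1496);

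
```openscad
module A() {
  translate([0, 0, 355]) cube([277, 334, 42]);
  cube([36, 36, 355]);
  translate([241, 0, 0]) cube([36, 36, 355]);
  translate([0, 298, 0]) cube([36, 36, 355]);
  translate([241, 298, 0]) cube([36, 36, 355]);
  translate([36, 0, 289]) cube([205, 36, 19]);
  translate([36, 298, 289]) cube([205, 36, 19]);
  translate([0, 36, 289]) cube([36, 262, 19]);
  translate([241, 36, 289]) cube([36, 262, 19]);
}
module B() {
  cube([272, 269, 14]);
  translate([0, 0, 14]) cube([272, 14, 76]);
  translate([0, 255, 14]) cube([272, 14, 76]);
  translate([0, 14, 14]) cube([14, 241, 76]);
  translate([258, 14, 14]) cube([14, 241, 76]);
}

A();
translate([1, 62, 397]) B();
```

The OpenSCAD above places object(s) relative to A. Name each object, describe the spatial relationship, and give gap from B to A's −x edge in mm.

The open box's min-x is at 1; the stool's min-x is 0; gap = 1 mm.

A is a stool. B is an open box. The open box is on top of the stool. The gap from the open box to the stool's −x edge is 1 mm.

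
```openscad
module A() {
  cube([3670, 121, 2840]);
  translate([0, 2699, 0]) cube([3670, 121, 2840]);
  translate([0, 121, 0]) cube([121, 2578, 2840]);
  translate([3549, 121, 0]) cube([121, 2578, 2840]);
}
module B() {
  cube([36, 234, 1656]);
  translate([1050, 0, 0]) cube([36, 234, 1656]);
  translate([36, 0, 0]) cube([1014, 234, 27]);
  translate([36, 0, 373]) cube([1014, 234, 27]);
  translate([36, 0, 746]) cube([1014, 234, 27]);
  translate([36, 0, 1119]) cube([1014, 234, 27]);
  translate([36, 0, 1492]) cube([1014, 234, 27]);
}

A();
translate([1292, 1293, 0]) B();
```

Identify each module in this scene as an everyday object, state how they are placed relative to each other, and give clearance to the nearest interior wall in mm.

A is a house frame. B is a bookshelf. The bookshelf sits inside the house frame, centred. The clearance to the nearest interior wall is 1171 mm.

Clearances: x = 1171, y = 1172; minimum 1171 mm.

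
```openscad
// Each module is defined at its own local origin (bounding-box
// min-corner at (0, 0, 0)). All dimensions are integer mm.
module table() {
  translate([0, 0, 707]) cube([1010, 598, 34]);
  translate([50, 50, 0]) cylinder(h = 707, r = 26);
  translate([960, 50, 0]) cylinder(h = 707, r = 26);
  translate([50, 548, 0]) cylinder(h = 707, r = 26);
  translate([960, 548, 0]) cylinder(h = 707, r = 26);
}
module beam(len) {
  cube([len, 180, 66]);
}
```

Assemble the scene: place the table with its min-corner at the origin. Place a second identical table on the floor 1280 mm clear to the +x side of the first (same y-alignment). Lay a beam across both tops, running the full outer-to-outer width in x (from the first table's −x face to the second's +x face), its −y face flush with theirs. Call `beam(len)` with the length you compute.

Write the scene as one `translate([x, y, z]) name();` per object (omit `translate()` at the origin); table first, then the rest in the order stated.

table();
translate([2290, 0, 0]) table();
translate([0, 0, 741]) beam(3300);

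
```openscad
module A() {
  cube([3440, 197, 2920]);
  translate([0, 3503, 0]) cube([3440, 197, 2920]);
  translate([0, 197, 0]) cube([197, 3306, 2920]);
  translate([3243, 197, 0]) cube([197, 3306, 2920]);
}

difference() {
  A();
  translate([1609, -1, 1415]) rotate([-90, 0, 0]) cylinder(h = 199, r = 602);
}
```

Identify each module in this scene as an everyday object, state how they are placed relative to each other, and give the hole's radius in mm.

The subtracted cylinder has r = 602 mm.

A is a house frame. The house frame has a circular hole through its front wall. The hole's radius is 602 mm.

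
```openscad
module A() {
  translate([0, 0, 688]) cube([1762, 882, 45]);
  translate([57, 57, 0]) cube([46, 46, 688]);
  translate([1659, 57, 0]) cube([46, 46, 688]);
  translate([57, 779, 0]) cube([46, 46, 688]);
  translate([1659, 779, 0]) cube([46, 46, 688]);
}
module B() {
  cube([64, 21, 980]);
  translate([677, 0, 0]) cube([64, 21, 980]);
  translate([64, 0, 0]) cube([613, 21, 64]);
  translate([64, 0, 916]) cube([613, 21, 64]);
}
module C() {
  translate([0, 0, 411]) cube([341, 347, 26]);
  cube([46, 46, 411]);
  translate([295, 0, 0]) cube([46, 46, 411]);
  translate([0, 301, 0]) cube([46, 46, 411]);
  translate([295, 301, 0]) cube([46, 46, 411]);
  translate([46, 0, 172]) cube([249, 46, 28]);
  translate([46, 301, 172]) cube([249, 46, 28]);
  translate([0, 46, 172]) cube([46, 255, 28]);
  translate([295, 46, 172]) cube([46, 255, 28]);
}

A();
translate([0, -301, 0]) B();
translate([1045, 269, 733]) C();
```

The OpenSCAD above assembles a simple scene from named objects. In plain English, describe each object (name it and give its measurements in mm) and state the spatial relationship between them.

A is a rectangular dining table. The top is 1762×882×45 mm with its upper surface at z = 733 mm. It stands on four 46×46 mm square legs, each inset 57 mm from the nearest pair of top edges, running from the floor to the underside of the top.

B is a rectangular picture frame lying in the x–z plane (depth along y). The opening is 613 mm wide (x) by 852 mm tall (z), surrounded by a border 64 mm wide on all four sides. The frame is 21 mm deep and is made of two full-height vertical stiles with two horizontal rails fitted between them.

C is a four-legged stool. The seat is 341×347 mm, 26 mm thick, top at z = 437 mm. It stands on four square legs, each 46×46 mm in cross-section, from z = 0 to the seat underside, each flush with a corner of the seat. Four stretchers, 46 mm wide and 28 mm tall, connect adjacent legs with their undersides at z = 172 mm, each running between the inner faces of the legs it joins and aligned with the legs' outer faces on the other axis.

The picture frame is on the floor beside the table on its −y side. The stool is on top of the table.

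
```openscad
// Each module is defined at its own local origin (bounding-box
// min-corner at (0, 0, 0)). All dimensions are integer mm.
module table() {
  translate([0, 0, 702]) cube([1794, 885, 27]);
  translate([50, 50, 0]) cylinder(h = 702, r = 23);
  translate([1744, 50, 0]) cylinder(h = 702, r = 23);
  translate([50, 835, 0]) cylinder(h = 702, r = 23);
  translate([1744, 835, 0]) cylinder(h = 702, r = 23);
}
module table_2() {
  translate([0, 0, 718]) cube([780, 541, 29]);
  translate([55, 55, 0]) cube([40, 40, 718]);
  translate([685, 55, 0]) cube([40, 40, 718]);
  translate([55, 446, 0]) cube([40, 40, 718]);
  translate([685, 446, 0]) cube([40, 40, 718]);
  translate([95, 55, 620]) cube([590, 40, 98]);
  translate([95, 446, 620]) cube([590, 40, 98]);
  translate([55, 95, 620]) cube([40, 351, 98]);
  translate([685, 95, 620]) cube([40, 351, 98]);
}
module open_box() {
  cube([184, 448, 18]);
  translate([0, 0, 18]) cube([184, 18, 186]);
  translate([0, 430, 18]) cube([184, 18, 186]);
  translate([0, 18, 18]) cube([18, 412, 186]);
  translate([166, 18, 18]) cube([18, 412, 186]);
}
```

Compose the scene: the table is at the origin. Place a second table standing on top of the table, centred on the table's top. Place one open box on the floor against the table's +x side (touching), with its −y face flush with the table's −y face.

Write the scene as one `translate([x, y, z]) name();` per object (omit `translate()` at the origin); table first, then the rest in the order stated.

table();
translate([507, 172, 729]) table_2();
translate([1794, 0, 0]) open_box();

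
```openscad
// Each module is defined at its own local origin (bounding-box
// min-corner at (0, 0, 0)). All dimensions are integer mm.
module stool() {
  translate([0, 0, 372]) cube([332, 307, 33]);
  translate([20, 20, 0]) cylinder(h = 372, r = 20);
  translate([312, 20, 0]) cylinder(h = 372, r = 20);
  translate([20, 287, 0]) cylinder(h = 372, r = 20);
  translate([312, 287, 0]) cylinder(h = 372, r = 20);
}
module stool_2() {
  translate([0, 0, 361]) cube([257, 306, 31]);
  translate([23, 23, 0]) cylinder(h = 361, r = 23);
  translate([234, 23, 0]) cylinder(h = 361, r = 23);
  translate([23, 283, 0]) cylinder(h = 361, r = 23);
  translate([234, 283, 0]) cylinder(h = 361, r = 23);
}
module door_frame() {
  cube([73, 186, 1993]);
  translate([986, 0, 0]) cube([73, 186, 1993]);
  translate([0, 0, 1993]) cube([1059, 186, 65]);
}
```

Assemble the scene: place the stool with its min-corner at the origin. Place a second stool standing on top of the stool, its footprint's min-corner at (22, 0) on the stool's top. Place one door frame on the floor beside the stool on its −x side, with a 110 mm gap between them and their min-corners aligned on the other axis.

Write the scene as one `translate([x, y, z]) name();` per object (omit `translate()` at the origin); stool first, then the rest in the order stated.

stool();
translate([22, 0, 405]) stool_2();
translate([-1169, 0, 0]) door_frame();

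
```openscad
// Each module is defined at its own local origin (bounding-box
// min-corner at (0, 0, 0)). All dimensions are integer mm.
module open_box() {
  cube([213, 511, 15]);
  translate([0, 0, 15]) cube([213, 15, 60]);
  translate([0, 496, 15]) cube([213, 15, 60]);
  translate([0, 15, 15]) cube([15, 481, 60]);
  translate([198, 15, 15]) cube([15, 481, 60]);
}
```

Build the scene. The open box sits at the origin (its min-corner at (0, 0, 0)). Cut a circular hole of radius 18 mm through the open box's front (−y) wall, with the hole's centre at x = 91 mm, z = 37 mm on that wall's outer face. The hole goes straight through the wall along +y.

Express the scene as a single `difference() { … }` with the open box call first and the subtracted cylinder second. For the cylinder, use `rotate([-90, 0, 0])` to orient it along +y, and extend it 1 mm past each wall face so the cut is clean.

difference() {
  open_box();
  translate([91, -1, 37]) rotate([-90, 0, 0]) cylinder(h = 17, r = 18);
}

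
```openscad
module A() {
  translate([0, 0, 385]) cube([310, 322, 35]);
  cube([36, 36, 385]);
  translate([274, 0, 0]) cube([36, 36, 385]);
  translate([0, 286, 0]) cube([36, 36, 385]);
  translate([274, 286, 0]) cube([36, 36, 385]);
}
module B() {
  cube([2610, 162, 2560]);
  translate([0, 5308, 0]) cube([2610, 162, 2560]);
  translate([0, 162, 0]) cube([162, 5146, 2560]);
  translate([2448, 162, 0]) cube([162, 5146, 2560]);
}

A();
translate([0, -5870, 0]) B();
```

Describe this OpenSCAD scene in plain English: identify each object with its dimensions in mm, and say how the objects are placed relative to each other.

A is a four-legged stool. The seat is a 310×322×35 mm slab whose top surface is at z = 420 mm; four square legs, each 36×36 mm in cross-section, run from the floor (z = 0) to the underside of the seat, each flush with a corner of the seat.

B is a box-shaped house frame (walls only): outside footprint 2610×5470 mm, wall height 2560 mm, wall thickness 162 mm. The two y-facing walls run the full x-width; the two x-facing walls fit between the inner faces of the y-facing walls.

The house frame is on the floor beside the stool on its −y side.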